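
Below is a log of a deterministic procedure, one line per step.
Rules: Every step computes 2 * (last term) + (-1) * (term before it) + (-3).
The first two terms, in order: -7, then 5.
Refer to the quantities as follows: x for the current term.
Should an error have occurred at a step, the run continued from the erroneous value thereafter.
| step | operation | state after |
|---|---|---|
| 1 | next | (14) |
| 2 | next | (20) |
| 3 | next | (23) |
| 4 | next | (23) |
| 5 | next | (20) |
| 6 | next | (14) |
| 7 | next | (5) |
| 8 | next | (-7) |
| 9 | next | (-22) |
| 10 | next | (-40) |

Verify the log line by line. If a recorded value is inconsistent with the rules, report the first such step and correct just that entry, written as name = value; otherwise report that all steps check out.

no error

Recomputing the run from the initial state:
step 1: x = 14
step 2: x = 20
step 3: x = 23
step 4: x = 23
step 5: x = 20
step 6: x = 14
step 7: x = 5
step 8: x = -7
step 9: x = -22
step 10: x = -40
This matches the log at every step.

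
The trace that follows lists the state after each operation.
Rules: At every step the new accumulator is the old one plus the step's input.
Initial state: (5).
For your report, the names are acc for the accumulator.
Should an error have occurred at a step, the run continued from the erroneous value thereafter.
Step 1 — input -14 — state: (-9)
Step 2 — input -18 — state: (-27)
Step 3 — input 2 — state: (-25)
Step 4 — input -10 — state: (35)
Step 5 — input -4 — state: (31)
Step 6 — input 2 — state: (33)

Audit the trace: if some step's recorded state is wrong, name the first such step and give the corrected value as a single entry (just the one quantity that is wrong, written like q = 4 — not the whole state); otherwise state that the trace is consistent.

step 4, acc = -35

step 1: acc = 5 + -14 = -9 -> matches
step 2: acc = -9 + -18 = -27 -> no discrepancy
step 3: acc = -27 + 2 = -25 -> same as recorded
step 4: acc = -25 + -10 = -35 -> the trace disagrees here
So the first discrepancy is step 4, where the right value is acc = -35.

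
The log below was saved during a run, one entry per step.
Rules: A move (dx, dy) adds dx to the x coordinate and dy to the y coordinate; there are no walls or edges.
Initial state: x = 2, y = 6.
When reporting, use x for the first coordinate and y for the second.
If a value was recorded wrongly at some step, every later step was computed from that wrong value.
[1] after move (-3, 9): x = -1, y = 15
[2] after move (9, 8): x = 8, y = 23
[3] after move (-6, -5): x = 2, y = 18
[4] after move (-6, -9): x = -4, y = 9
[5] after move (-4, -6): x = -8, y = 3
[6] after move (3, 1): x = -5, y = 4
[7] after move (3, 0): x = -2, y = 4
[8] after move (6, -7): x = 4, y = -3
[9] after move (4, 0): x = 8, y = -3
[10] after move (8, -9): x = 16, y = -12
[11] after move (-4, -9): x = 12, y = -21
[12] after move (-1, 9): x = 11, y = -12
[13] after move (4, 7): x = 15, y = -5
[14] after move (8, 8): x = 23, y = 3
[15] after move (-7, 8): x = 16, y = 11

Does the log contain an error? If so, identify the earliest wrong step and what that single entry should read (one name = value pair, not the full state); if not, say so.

Step 1: x = 2 + (-3) = -1, y = 6 + (9) = 15 — exactly as logged.
Step 2: x = -1 + (9) = 8, y = 15 + (8) = 23 — agrees with the log.
Step 3: x = 8 + (-6) = 2, y = 23 + (-5) = 18 — exactly as logged.
Step 4: x = 2 + (-6) = -4, y = 18 + (-9) = 9 — checks out.
Step 5: x = -4 + (-4) = -8, y = 9 + (-6) = 3 — matches.
Step 6: x = -8 + (3) = -5, y = 3 + (1) = 4 — in agreement.
Step 7: x = -5 + (3) = -2, y = 4 + (0) = 4 — checks out.
Step 8: x = -2 + (6) = 4, y = 4 + (-7) = -3 — matches.
Step 9: x = 4 + (4) = 8, y = -3 + (0) = -3 — in agreement.
Step 10: x = 8 + (8) = 16, y = -3 + (-9) = -12 — verified.
Step 11: x = 16 + (-4) = 12, y = -12 + (-9) = -21 — consistent with the log.
Step 12: x = 12 + (-1) = 11, y = -21 + (9) = -12 — in agreement.
Step 13: x = 11 + (4) = 15, y = -12 + (7) = -5 — same as recorded.
Step 14: x = 15 + (8) = 23, y = -5 + (8) = 3 — confirmed correct.
Step 15: x = 23 + (-7) = 16, y = 3 + (8) = 11 — verified.
All entries verified; no error found.

no error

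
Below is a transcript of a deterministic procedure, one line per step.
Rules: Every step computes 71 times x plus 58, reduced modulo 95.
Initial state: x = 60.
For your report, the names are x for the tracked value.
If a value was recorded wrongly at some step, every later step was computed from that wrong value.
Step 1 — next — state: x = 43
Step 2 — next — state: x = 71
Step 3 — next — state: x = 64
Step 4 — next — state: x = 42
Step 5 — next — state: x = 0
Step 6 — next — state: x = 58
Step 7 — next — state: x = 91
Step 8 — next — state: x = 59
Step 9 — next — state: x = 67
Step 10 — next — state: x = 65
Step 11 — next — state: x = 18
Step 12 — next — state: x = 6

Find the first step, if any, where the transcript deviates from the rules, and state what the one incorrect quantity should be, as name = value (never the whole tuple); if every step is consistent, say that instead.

Step 1: x = (71*60 + 58) mod 95 = 43 — verified.
Step 2: x = (71*43 + 58) mod 95 = 71 — no discrepancy.
Step 3: x = (71*71 + 58) mod 95 = 64 — no discrepancy.
Step 4: x = (71*64 + 58) mod 95 = 42 — agrees with the transcript.
Step 5: x = (71*42 + 58) mod 95 = 0 — in agreement.
Step 6: x = (71*0 + 58) mod 95 = 58 — matches.
Step 7: x = (71*58 + 58) mod 95 = 91 — in agreement.
Step 8: x = (71*91 + 58) mod 95 = 59 — matches.
Step 9: x = (71*59 + 58) mod 95 = 67 — verified.
Step 10: x = (71*67 + 58) mod 95 = 65 — in agreement.
Step 11: x = (71*65 + 58) mod 95 = 18 — consistent with the transcript.
Step 12: x = (71*18 + 58) mod 95 = 6 — matches.
All steps check out; nothing to correct.

no error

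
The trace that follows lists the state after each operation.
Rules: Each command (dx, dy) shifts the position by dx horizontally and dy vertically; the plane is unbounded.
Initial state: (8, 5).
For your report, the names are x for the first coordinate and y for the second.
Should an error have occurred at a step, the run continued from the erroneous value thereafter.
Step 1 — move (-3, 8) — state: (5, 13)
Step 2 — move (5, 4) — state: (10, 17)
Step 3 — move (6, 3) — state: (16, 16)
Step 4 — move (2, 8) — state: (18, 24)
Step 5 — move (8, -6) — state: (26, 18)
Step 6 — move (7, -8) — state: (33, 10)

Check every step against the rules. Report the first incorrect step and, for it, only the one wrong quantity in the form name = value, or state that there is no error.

Recomputing the run from the initial state:
step 1: x = 5, y = 13
step 2: x = 10, y = 17
step 3: x = 16, y = 20
step 4: x = 18, y = 28
step 5: x = 26, y = 22
step 6: x = 33, y = 14
The first disagreement with the trace is at step 3, where the value should be y = 20.

step 3, y = 20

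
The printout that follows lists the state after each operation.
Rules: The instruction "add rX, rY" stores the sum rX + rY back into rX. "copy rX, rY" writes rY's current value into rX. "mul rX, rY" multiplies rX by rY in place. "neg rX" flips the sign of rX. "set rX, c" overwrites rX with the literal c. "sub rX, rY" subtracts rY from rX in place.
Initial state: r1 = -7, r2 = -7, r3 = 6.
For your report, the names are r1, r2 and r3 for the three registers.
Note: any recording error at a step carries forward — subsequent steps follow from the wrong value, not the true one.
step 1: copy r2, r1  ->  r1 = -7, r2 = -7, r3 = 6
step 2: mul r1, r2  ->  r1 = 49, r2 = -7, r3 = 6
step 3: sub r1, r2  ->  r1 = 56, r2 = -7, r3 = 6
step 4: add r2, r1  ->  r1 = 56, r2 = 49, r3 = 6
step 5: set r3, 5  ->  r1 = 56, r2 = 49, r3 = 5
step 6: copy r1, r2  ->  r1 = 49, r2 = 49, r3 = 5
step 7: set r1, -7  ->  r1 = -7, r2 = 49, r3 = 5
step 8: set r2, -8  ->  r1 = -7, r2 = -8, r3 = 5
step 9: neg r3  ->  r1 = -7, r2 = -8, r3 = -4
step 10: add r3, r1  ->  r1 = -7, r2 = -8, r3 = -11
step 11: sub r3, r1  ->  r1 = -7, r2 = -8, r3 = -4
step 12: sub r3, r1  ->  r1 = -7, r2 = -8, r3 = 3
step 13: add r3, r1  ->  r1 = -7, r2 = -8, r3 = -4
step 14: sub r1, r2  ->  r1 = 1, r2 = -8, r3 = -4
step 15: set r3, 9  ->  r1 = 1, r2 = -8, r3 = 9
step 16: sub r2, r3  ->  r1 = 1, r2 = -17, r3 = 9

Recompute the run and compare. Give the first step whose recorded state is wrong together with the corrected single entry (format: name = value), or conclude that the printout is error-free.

1. r2 = -7 (exactly as logged)
2. r1 = -7 * -7 = 49 (exactly as logged)
3. r1 = 49 - -7 = 56 (consistent with the printout)
4. r2 = -7 + 56 = 49 (exactly as logged)
5. r3 = 5 (consistent with the printout)
6. r1 = 49 (confirmed correct)
7. r1 = -7 (verified)
8. r2 = -8 (verified)
9. r3 = -(5) = -5 (a discrepancy with the printout)
Step 9 is the first one off; corrected, r3 = -5.

step 9, r3 = -5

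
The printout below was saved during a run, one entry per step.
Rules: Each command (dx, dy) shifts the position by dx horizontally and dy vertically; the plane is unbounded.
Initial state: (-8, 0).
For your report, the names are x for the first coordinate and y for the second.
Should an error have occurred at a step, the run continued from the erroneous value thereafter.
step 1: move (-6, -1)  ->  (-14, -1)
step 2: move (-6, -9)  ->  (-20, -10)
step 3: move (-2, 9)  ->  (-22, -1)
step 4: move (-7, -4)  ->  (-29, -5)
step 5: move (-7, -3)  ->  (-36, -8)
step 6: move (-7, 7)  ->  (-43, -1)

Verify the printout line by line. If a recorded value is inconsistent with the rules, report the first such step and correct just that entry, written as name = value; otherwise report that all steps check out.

step 1: x = -8 + (-6) = -14, y = 0 + (-1) = -1 -> exactly as logged
step 2: x = -14 + (-6) = -20, y = -1 + (-9) = -10 -> no discrepancy
step 3: x = -20 + (-2) = -22, y = -10 + (9) = -1 -> agrees with the printout
step 4: x = -22 + (-7) = -29, y = -1 + (-4) = -5 -> matches
step 5: x = -29 + (-7) = -36, y = -5 + (-3) = -8 -> exactly as logged
step 6: x = -36 + (-7) = -43, y = -8 + (7) = -1 -> verified
All entries verified; no error found.

no error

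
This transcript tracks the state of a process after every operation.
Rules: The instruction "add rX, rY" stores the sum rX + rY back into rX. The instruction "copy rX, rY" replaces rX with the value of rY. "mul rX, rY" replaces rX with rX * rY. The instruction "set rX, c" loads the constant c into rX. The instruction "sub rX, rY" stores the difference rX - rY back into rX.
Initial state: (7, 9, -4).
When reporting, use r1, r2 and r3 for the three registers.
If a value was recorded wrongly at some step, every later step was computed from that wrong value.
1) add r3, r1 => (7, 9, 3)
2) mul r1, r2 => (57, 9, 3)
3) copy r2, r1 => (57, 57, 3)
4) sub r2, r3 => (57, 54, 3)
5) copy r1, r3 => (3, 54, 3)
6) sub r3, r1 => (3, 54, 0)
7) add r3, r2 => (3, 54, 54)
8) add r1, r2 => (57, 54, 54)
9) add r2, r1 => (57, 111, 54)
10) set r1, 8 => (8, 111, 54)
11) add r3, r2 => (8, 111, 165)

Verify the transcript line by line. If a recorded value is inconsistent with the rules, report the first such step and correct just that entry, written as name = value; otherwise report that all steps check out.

Step 1: r3 = -4 + 7 = 3 — in agreement.
Step 2: r1 = 7 * 9 = 63 — a discrepancy with the transcript.
First deviation found at step 2; the corrected entry is r1 = 63.

step 2, r1 = 63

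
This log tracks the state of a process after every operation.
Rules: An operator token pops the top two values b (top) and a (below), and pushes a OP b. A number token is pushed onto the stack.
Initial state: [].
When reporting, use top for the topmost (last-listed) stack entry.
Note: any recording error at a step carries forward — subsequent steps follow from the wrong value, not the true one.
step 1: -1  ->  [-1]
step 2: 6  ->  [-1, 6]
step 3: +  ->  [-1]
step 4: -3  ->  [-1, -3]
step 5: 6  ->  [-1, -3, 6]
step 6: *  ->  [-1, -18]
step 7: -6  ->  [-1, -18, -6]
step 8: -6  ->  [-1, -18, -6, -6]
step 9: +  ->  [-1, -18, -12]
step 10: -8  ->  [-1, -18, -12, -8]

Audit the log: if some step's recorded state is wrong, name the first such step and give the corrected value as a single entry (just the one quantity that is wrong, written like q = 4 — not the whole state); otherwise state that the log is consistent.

step 3, top = 5

Recomputing the run from the initial state:
step 1: [-1]
step 2: [-1, 6]
step 3: [5]
step 4: [5, -3]
step 5: [5, -3, 6]
step 6: [5, -18]
step 7: [5, -18, -6]
step 8: [5, -18, -6, -6]
step 9: [5, -18, -12]
step 10: [5, -18, -12, -8]
The first disagreement with the log is at step 3, where the value should be top = 5.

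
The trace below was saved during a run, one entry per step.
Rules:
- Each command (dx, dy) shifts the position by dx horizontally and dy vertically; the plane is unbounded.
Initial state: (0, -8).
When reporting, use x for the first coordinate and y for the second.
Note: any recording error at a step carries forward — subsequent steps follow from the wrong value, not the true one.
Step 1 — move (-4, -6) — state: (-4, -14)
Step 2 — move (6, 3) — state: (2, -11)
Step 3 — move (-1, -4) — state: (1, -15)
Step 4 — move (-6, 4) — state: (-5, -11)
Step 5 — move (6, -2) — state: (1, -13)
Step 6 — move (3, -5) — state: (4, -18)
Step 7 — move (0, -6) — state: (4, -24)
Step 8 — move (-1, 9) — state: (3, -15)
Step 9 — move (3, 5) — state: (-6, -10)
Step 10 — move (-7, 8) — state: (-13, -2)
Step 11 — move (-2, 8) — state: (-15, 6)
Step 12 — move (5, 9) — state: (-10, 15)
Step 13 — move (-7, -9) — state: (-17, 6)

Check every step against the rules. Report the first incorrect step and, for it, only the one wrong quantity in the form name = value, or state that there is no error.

Recomputing the run from the initial state:
step 1: x = -4, y = -14
step 2: x = 2, y = -11
step 3: x = 1, y = -15
step 4: x = -5, y = -11
step 5: x = 1, y = -13
step 6: x = 4, y = -18
step 7: x = 4, y = -24
step 8: x = 3, y = -15
step 9: x = 6, y = -10
step 10: x = -1, y = -2
step 11: x = -3, y = 6
step 12: x = 2, y = 15
step 13: x = -5, y = 6
The first disagreement with the trace is at step 9, where the value should be x = 6.

step 9, x = 6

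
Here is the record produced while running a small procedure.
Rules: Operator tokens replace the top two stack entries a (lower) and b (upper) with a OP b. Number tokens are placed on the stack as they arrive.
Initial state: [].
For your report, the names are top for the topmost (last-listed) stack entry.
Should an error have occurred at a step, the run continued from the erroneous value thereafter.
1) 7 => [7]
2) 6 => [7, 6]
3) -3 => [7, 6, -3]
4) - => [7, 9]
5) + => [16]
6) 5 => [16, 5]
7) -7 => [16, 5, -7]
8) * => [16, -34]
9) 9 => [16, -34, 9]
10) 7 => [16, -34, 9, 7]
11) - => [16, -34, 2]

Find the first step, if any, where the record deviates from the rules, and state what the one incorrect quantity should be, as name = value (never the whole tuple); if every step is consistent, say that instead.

Recomputing the run from the initial state:
step 1: [7]
step 2: [7, 6]
step 3: [7, 6, -3]
step 4: [7, 9]
step 5: [16]
step 6: [16, 5]
step 7: [16, 5, -7]
step 8: [16, -35]
step 9: [16, -35, 9]
step 10: [16, -35, 9, 7]
step 11: [16, -35, 2]
The first disagreement with the record is at step 8, where the value should be top = -35.

step 8, top = -35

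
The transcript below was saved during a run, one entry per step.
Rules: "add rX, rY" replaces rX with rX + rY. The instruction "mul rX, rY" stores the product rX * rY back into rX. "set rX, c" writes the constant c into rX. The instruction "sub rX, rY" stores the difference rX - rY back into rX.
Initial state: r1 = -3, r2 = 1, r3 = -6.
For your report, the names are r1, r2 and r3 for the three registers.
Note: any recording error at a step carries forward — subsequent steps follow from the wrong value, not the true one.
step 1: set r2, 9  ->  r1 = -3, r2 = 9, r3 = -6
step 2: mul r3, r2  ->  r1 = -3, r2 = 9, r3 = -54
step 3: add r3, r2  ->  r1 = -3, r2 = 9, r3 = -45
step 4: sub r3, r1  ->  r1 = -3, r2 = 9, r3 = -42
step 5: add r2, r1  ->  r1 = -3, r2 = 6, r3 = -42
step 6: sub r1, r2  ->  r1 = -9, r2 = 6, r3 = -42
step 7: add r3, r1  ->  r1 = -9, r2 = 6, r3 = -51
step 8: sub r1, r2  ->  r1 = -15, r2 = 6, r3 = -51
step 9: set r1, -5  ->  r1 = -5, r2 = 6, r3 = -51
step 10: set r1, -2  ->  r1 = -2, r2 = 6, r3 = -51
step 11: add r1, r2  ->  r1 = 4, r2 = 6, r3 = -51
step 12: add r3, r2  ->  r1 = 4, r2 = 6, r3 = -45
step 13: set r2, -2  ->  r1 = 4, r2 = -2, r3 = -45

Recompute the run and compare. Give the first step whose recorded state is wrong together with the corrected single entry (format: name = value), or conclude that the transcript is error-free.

Recomputing the run from the initial state:
step 1: r1 = -3, r2 = 9, r3 = -6
step 2: r1 = -3, r2 = 9, r3 = -54
step 3: r1 = -3, r2 = 9, r3 = -45
step 4: r1 = -3, r2 = 9, r3 = -42
step 5: r1 = -3, r2 = 6, r3 = -42
step 6: r1 = -9, r2 = 6, r3 = -42
step 7: r1 = -9, r2 = 6, r3 = -51
step 8: r1 = -15, r2 = 6, r3 = -51
step 9: r1 = -5, r2 = 6, r3 = -51
step 10: r1 = -2, r2 = 6, r3 = -51
step 11: r1 = 4, r2 = 6, r3 = -51
step 12: r1 = 4, r2 = 6, r3 = -45
step 13: r1 = 4, r2 = -2, r3 = -45
This matches the transcript at every step.

no error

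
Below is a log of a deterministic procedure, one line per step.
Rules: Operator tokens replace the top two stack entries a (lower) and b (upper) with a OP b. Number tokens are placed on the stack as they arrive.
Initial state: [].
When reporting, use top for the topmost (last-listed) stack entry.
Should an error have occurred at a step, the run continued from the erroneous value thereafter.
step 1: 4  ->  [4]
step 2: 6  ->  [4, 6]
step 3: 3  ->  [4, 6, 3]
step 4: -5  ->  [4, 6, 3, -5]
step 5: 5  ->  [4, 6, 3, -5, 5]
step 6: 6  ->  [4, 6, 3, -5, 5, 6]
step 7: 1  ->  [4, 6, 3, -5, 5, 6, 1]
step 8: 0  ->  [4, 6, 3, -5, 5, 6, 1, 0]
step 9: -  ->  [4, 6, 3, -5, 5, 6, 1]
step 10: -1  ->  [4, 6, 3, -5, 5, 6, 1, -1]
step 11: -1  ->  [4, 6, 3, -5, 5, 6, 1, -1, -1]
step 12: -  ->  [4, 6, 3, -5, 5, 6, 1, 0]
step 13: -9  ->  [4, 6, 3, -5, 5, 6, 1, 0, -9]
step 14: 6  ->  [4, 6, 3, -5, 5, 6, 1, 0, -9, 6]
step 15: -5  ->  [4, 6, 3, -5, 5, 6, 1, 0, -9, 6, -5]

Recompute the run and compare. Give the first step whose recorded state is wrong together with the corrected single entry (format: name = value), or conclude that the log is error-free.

Step 1: push 4: top = 4 — same as recorded.
Step 2: push 6: top = 6 — agrees with the log.
Step 3: push 3: top = 3 — verified.
Step 4: push -5: top = -5 — agrees with the log.
Step 5: push 5: top = 5 — agrees with the log.
Step 6: push 6: top = 6 — verified.
Step 7: push 1: top = 1 — no discrepancy.
Step 8: push 0: top = 0 — verified.
Step 9: 1 - 0 = 1 — confirmed correct.
Step 10: push -1: top = -1 — matches.
Step 11: push -1: top = -1 — matches.
Step 12: -1 - -1 = 0 — checks out.
Step 13: push -9: top = -9 — same as recorded.
Step 14: push 6: top = 6 — verified.
Step 15: push -5: top = -5 — in agreement.
All entries verified; no error found.

no error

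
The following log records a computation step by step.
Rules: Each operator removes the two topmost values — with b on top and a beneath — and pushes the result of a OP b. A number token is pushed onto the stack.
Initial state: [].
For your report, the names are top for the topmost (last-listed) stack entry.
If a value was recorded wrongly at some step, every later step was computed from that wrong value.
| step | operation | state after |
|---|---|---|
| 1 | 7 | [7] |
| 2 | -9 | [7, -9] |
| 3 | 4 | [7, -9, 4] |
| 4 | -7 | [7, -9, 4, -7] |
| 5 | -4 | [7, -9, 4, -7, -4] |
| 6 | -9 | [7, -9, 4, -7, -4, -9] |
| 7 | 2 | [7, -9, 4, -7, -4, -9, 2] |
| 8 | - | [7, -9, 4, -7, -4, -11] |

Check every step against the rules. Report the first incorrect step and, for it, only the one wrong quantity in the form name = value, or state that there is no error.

no error

1. push 7: top = 7 (verified)
2. push -9: top = -9 (consistent with the log)
3. push 4: top = 4 (checks out)
4. push -7: top = -7 (verified)
5. push -4: top = -4 (exactly as logged)
6. push -9: top = -9 (exactly as logged)
7. push 2: top = 2 (matches)
8. -9 - 2 = -11 (confirmed correct)
No step deviates from the rules.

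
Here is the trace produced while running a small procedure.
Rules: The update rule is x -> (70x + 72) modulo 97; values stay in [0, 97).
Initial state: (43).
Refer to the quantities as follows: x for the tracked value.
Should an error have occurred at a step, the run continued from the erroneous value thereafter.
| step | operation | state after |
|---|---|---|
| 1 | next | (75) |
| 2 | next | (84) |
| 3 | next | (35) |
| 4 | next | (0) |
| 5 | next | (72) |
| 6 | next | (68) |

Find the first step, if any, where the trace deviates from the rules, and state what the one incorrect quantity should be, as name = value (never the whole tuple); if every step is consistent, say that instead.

1. x = (70*43 + 72) mod 97 = 75 (agrees with the trace)
2. x = (70*75 + 72) mod 97 = 84 (verified)
3. x = (70*84 + 72) mod 97 = 35 (verified)
4. x = (70*35 + 72) mod 97 = 0 (same as recorded)
5. x = (70*0 + 72) mod 97 = 72 (matches)
6. x = (70*72 + 72) mod 97 = 68 (agrees with the trace)
All steps check out; nothing to correct.

no error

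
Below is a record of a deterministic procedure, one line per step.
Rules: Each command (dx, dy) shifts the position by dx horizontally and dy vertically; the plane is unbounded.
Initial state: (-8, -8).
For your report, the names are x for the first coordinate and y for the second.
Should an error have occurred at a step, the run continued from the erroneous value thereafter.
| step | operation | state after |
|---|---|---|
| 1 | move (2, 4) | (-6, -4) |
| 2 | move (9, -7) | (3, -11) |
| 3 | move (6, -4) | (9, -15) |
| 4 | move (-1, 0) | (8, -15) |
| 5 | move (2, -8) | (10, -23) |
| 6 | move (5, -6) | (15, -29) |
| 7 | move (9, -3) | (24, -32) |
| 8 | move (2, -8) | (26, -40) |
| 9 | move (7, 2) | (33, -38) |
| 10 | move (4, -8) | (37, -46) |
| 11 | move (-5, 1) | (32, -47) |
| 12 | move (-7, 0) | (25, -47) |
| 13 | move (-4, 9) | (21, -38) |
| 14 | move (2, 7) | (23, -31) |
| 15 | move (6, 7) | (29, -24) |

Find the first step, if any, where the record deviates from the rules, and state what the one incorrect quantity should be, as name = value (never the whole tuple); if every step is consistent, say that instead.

Recomputing the run from the initial state:
step 1: x = -6, y = -4
step 2: x = 3, y = -11
step 3: x = 9, y = -15
step 4: x = 8, y = -15
step 5: x = 10, y = -23
step 6: x = 15, y = -29
step 7: x = 24, y = -32
step 8: x = 26, y = -40
step 9: x = 33, y = -38
step 10: x = 37, y = -46
step 11: x = 32, y = -45
step 12: x = 25, y = -45
step 13: x = 21, y = -36
step 14: x = 23, y = -29
step 15: x = 29, y = -22
The first disagreement with the record is at step 11, where the value should be y = -45.

step 11, y = -45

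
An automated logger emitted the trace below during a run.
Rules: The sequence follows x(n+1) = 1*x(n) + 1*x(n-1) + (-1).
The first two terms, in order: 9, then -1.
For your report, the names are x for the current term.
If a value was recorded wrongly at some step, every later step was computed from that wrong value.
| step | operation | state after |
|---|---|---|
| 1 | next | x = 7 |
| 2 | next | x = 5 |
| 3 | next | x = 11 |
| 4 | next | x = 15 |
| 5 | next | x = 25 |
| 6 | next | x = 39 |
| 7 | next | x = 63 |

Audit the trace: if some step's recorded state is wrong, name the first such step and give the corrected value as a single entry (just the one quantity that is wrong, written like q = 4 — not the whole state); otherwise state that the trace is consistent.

no error

step 1: x = 1*(-1) + (1)*(9) + (-1) = 7 -> consistent with the trace
step 2: x = 1*(7) + (1)*(-1) + (-1) = 5 -> no discrepancy
step 3: x = 1*(5) + (1)*(7) + (-1) = 11 -> confirmed correct
step 4: x = 1*(11) + (1)*(5) + (-1) = 15 -> matches
step 5: x = 1*(15) + (1)*(11) + (-1) = 25 -> no discrepancy
step 6: x = 1*(25) + (1)*(15) + (-1) = 39 -> same as recorded
step 7: x = 1*(39) + (1)*(25) + (-1) = 63 -> in agreement
Every step is consistent.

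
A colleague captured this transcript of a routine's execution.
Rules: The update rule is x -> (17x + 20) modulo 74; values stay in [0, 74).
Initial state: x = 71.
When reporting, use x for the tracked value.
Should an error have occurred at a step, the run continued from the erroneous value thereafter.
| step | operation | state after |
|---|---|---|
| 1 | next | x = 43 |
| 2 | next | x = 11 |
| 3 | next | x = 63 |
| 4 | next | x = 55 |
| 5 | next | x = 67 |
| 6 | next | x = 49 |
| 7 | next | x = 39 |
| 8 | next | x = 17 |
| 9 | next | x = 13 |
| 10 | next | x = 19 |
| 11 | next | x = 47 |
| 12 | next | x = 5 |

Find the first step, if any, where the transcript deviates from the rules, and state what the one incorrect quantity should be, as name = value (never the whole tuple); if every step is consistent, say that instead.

step 3, x = 59

step 1: x = (17*71 + 20) mod 74 = 43 -> consistent with the transcript
step 2: x = (17*43 + 20) mod 74 = 11 -> verified
step 3: x = (17*11 + 20) mod 74 = 59 -> this is not what the transcript shows
First incorrect step: 3; the correct value is x = 59.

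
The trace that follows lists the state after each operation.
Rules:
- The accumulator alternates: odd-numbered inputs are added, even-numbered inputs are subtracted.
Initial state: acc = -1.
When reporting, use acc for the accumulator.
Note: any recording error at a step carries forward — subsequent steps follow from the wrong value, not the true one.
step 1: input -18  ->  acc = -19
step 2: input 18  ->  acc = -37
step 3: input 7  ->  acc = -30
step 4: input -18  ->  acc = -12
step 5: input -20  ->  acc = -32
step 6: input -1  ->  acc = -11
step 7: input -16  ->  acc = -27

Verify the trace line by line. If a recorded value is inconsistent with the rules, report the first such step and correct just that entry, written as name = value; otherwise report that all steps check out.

1. acc = -1 + -18 = -19 (agrees with the trace)
2. acc = -19 - 18 = -37 (verified)
3. acc = -37 + 7 = -30 (exactly as logged)
4. acc = -30 - -18 = -12 (verified)
5. acc = -12 + -20 = -32 (verified)
6. acc = -32 - -1 = -31 (the trace disagrees here)
First deviation found at step 6; the corrected entry is acc = -31.

step 6, acc = -31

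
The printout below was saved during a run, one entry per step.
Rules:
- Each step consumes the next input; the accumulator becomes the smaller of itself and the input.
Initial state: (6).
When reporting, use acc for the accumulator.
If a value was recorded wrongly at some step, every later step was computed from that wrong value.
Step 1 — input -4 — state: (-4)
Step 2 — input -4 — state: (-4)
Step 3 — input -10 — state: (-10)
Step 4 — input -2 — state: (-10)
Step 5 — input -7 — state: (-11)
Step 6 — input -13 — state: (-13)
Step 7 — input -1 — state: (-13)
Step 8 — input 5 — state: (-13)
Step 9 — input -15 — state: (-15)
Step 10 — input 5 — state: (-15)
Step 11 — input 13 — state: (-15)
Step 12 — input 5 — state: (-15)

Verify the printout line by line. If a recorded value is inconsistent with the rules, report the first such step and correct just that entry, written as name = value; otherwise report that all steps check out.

1. acc = min(6, -4) = -4 (consistent with the printout)
2. acc = min(-4, -4) = -4 (exactly as logged)
3. acc = min(-4, -10) = -10 (confirmed correct)
4. acc = min(-10, -2) = -10 (same as recorded)
5. acc = min(-10, -7) = -10 (first mismatch against the printout)
First incorrect step: 5; the correct value is acc = -10.

step 5, acc = -10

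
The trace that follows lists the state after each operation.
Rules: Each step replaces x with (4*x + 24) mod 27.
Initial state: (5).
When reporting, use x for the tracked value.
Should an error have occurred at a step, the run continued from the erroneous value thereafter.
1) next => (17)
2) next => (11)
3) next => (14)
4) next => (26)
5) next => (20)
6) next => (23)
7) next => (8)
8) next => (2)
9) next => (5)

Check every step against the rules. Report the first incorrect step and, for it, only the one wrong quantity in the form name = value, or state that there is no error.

Recomputing the run from the initial state:
step 1: x = 17
step 2: x = 11
step 3: x = 14
step 4: x = 26
step 5: x = 20
step 6: x = 23
step 7: x = 8
step 8: x = 2
step 9: x = 5
This matches the trace at every step.

no error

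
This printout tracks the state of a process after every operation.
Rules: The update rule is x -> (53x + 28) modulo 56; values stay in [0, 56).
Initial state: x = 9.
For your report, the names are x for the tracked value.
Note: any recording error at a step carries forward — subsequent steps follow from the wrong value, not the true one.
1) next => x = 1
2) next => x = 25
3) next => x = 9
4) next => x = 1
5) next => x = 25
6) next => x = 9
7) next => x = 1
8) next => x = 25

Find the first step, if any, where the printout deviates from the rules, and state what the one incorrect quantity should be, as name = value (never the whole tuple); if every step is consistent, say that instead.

no error

step 1: x = (53*9 + 28) mod 56 = 1 -> in agreement
step 2: x = (53*1 + 28) mod 56 = 25 -> exactly as logged
step 3: x = (53*25 + 28) mod 56 = 9 -> consistent with the printout
step 4: x = (53*9 + 28) mod 56 = 1 -> matches
step 5: x = (53*1 + 28) mod 56 = 25 -> confirmed correct
step 6: x = (53*25 + 28) mod 56 = 9 -> exactly as logged
step 7: x = (53*9 + 28) mod 56 = 1 -> no discrepancy
step 8: x = (53*1 + 28) mod 56 = 25 -> matches
The whole run recomputes cleanly — no discrepancies.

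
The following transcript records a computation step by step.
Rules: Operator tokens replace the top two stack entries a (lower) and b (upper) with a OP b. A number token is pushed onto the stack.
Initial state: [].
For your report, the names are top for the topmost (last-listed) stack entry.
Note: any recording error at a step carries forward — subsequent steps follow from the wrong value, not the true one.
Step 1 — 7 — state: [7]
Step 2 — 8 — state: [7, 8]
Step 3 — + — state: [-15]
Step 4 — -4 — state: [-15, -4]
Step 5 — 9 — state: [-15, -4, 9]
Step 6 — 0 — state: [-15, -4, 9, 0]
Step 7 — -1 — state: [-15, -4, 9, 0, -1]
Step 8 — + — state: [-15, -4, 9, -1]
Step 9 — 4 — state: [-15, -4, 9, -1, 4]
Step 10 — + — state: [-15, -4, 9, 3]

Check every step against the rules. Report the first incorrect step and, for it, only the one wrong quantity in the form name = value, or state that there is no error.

1. push 7: top = 7 (agrees with the transcript)
2. push 8: top = 8 (agrees with the transcript)
3. 7 + 8 = 15 (the entry is off here)
First incorrect step: 3; the correct value is top = 15.

step 3, top = 15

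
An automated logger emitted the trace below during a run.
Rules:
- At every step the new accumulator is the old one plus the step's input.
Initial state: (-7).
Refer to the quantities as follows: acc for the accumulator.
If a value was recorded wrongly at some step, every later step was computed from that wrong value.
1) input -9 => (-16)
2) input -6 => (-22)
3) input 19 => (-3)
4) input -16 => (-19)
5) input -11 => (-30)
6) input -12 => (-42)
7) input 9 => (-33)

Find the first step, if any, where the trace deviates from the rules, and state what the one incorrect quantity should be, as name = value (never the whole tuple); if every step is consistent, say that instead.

no error

Recomputing the run from the initial state:
step 1: acc = -16
step 2: acc = -22
step 3: acc = -3
step 4: acc = -19
step 5: acc = -30
step 6: acc = -42
step 7: acc = -33
This matches the trace at every step.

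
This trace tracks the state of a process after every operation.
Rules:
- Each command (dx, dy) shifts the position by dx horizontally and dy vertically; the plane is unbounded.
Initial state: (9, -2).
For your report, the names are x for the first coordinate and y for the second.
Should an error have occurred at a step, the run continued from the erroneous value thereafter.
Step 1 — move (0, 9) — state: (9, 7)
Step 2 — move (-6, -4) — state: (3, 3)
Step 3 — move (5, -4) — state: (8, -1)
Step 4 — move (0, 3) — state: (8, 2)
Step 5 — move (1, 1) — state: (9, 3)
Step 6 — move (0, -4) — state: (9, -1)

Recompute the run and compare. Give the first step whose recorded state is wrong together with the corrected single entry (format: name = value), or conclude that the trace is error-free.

no error

Recomputing the run from the initial state:
step 1: x = 9, y = 7
step 2: x = 3, y = 3
step 3: x = 8, y = -1
step 4: x = 8, y = 2
step 5: x = 9, y = 3
step 6: x = 9, y = -1
This matches the trace at every step.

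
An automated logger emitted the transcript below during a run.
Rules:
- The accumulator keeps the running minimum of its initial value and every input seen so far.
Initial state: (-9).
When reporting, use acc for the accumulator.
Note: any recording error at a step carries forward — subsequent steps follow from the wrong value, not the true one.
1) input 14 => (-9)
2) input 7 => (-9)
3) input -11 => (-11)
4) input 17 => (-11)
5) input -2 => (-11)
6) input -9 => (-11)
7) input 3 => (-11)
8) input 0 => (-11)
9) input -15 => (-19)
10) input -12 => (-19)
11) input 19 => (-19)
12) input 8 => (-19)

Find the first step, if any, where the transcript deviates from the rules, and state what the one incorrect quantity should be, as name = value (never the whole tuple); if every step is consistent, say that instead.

step 9, acc = -15

1. acc = min(-9, 14) = -9 (agrees with the transcript)
2. acc = min(-9, 7) = -9 (same as recorded)
3. acc = min(-9, -11) = -11 (in agreement)
4. acc = min(-11, 17) = -11 (confirmed correct)
5. acc = min(-11, -2) = -11 (confirmed correct)
6. acc = min(-11, -9) = -11 (agrees with the transcript)
7. acc = min(-11, 3) = -11 (confirmed correct)
8. acc = min(-11, 0) = -11 (agrees with the transcript)
9. acc = min(-11, -15) = -15 (the transcript has a different value)
First incorrect step: 9; the correct value is acc = -15.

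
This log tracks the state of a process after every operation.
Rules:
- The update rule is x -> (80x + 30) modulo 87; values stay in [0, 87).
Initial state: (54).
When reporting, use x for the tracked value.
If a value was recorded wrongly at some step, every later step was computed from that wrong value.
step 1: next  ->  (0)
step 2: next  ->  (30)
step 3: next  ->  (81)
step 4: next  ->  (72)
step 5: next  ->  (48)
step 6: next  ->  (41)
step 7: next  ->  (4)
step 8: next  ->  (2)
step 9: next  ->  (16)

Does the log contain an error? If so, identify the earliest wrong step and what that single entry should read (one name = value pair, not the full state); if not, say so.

step 6, x = 42

1. x = (80*54 + 30) mod 87 = 0 (no discrepancy)
2. x = (80*0 + 30) mod 87 = 30 (exactly as logged)
3. x = (80*30 + 30) mod 87 = 81 (agrees with the log)
4. x = (80*81 + 30) mod 87 = 72 (no discrepancy)
5. x = (80*72 + 30) mod 87 = 48 (agrees with the log)
6. x = (80*48 + 30) mod 87 = 42 (not what was recorded)
First deviation found at step 6; the corrected entry is x = 42.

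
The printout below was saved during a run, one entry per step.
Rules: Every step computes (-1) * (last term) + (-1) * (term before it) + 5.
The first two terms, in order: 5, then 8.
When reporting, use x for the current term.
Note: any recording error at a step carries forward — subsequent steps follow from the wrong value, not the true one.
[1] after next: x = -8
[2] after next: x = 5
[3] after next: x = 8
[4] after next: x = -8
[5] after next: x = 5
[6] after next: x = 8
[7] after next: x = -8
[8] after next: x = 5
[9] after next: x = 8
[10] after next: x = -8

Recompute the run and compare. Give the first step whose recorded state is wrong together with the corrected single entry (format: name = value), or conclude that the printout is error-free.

no error

Step 1: x = -1*(8) + (-1)*(5) + (5) = -8 — same as recorded.
Step 2: x = -1*(-8) + (-1)*(8) + (5) = 5 — in agreement.
Step 3: x = -1*(5) + (-1)*(-8) + (5) = 8 — matches.
Step 4: x = -1*(8) + (-1)*(5) + (5) = -8 — consistent with the printout.
Step 5: x = -1*(-8) + (-1)*(8) + (5) = 5 — verified.
Step 6: x = -1*(5) + (-1)*(-8) + (5) = 8 — in agreement.
Step 7: x = -1*(8) + (-1)*(5) + (5) = -8 — matches.
Step 8: x = -1*(-8) + (-1)*(8) + (5) = 5 — same as recorded.
Step 9: x = -1*(5) + (-1)*(-8) + (5) = 8 — verified.
Step 10: x = -1*(8) + (-1)*(5) + (5) = -8 — exactly as logged.
Each recorded entry agrees with the recomputation.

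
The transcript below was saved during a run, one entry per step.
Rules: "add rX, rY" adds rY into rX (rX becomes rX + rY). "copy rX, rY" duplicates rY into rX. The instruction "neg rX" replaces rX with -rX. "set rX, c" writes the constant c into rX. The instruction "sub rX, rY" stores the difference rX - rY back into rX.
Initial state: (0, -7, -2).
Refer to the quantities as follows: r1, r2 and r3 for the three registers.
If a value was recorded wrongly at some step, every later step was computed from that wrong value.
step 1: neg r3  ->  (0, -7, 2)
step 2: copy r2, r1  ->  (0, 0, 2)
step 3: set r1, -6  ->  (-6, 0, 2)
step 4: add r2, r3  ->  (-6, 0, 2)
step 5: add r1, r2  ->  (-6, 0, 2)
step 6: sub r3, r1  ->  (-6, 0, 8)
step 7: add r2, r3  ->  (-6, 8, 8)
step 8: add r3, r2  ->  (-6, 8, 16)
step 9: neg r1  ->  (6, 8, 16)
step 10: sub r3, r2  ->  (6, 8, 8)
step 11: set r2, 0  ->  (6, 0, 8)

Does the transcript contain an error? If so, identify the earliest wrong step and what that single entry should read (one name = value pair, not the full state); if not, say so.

Step 1: r3 = -(-2) = 2 — in agreement.
Step 2: r2 = 0 — confirmed correct.
Step 3: r1 = -6 — confirmed correct.
Step 4: r2 = 0 + 2 = 2 — this is not what the transcript shows.
The audit stops at step 4: the recorded entry is wrong and should be r2 = 2.

step 4, r2 = 2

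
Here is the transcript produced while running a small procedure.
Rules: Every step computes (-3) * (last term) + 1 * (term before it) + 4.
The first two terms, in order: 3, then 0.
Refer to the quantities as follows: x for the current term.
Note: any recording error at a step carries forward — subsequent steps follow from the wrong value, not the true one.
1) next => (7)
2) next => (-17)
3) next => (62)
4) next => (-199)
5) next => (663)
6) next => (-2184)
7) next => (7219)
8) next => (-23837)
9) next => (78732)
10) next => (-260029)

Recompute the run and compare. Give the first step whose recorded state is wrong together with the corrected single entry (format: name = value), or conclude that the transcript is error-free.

step 9, x = 78734

Recomputing the run from the initial state:
step 1: x = 7
step 2: x = -17
step 3: x = 62
step 4: x = -199
step 5: x = 663
step 6: x = -2184
step 7: x = 7219
step 8: x = -23837
step 9: x = 78734
step 10: x = -260035
The first disagreement with the transcript is at step 9, where the value should be x = 78734.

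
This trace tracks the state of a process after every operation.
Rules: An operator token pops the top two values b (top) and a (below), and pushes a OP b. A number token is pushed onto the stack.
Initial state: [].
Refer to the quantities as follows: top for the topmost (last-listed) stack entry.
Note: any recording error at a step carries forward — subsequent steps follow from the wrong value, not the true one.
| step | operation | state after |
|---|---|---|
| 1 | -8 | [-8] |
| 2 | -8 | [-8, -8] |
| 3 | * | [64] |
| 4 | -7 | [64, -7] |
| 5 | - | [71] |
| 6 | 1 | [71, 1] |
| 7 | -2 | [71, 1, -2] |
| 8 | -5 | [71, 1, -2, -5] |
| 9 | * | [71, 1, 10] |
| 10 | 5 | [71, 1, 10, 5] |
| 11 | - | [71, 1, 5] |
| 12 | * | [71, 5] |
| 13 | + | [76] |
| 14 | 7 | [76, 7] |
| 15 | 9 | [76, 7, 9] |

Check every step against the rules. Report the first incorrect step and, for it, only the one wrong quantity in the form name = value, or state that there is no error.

no error

Step 1: push -8: top = -8 — agrees with the trace.
Step 2: push -8: top = -8 — confirmed correct.
Step 3: -8 * -8 = 64 — consistent with the trace.
Step 4: push -7: top = -7 — verified.
Step 5: 64 - -7 = 71 — no discrepancy.
Step 6: push 1: top = 1 — agrees with the trace.
Step 7: push -2: top = -2 — confirmed correct.
Step 8: push -5: top = -5 — same as recorded.
Step 9: -2 * -5 = 10 — same as recorded.
Step 10: push 5: top = 5 — confirmed correct.
Step 11: 10 - 5 = 5 — agrees with the trace.
Step 12: 1 * 5 = 5 — verified.
Step 13: 71 + 5 = 76 — verified.
Step 14: push 7: top = 7 — confirmed correct.
Step 15: push 9: top = 9 — exactly as logged.
Every step is consistent.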